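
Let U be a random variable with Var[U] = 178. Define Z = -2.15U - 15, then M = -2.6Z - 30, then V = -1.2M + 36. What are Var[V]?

Var[V] = 8009.512992

Var[Z] = (-2.15)²·178 = 822.805.
Var[M] = (-2.6)²·822.805 = 5562.1618.
Var[V] = (-1.2)²·5562.1618 = 8009.512992.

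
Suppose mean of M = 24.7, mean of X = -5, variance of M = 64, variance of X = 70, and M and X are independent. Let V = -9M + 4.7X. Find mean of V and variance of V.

mean of V = -245.8, variance of V = 6730.3

mean of V = (-9)·mean of M + 4.7·mean of X = (-9)·24.7 + 4.7·(-5) = -245.8.
variance of V = a²·variance of M + b²·variance of X + 2ab·Cov(M, X) with a = -9, b = 4.7.
Independence gives Cov(M, X) = 0.
= (-9)²·64 + 4.7²·70 + 2·(-9)·4.7·0
= 5184 + 1546.3 + 0 = 6730.3.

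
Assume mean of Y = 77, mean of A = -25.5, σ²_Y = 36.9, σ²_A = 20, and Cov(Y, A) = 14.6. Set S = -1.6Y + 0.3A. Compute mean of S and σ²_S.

mean of S = -130.85, σ²_S = 82.248

mean of S = (-1.6)·mean of Y + 0.3·mean of A = (-1.6)·77 + 0.3·(-25.5) = -130.85.
σ²_S = a²·σ²_Y + b²·σ²_A + 2ab·Cov(Y, A) with a = -1.6, b = 0.3.
= (-1.6)²·36.9 + 0.3²·20 + 2·(-1.6)·0.3·14.6
= 94.464 + 1.8 + (-14.016) = 82.248.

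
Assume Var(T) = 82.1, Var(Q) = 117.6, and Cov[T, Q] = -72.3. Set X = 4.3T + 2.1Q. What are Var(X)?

Var(X) = a²·Var(T) + b²·Var(Q) + 2ab·Cov[T, Q] with a = 4.3, b = 2.1.
= 4.3²·82.1 + 2.1²·117.6 + 2·4.3·2.1·(-72.3)
= 1518.029 + 518.616 + (-1305.738) = 730.907.

Var(X) = 730.907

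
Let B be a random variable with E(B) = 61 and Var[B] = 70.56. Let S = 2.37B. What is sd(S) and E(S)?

S = 2.37B is linear with a = 2.37, b = 0.
sd(B) = √70.56 = 8.4.
sd(S) = |a|·sd(B) = |2.37|·8.4 = 19.908.
E(S) = a·E(B) + b = 2.37·61 = 144.57.

sd(S) = 19.908, E(S) = 144.57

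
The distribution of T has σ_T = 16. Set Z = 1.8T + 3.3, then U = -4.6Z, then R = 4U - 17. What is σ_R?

σ_R = 529.92

σ_Z = |1.8|·16 = 28.8.
σ_U = |-4.6|·28.8 = 132.48.
σ_R = |4|·132.48 = 529.92.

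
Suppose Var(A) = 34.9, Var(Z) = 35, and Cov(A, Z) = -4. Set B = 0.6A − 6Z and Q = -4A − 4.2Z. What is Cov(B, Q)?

Cov(B, Q) = 712.32

By bilinearity, Cov(B, Q) = ac·Var(A) + bd·Var(Z) + (ad+bc)·Cov(A, Z), with a=0.6, b=-6, c=-4, d=-4.2.
ac·Var(A) = 0.6·(-4)·34.9 = -83.76
bd·Var(Z) = (-6)·(-4.2)·35 = 882
(ad+bc)·Cov(A, Z) = (21.48)·(-4) = -85.92
Cov(B, Q) = -83.76 + 882 + (-85.92) = 712.32.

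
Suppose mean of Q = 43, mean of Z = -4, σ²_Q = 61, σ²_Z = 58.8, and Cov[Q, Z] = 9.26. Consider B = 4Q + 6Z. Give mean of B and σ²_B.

mean of B = 4·mean of Q + 6·mean of Z = 4·43 + 6·(-4) = 148.
σ²_B = a²·σ²_Q + b²·σ²_Z + 2ab·Cov[Q, Z] with a = 4, b = 6.
= 4²·61 + 6²·58.8 + 2·4·6·9.26
= 976 + 2116.8 + 444.48 = 3537.28.

mean of B = 148, σ²_B = 3537.28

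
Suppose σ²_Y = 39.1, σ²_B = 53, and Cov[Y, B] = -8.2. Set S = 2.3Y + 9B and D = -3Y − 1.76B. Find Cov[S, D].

Cov[S, D] = -854.7164

By bilinearity, Cov[S, D] = ac·σ²_Y + bd·σ²_B + (ad+bc)·Cov[Y, B], with a=2.3, b=9, c=-3, d=-1.76.
ac·σ²_Y = 2.3·(-3)·39.1 = -269.79
bd·σ²_B = 9·(-1.76)·53 = -839.52
(ad+bc)·Cov[Y, B] = (-31.048)·(-8.2) = 254.5936
Cov[S, D] = -269.79 + (-839.52) + 254.5936 = -854.7164.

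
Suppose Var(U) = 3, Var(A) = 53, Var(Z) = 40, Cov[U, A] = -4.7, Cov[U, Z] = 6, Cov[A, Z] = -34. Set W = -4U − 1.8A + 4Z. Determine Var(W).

Var(W) = 1089.64

Var(W) = a²·Var(U) + b²·Var(A) + c²·Var(Z) + 2ab·Cov[U, A] + 2ac·Cov[U, Z] + 2bc·Cov[A, Z], with a = -4, b = -1.8, c = 4.
= 48 + 171.72 + 640 + (-67.68) + (-192) + 489.6
= 1089.64.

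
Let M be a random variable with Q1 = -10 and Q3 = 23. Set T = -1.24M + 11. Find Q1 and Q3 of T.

Q1(T) = -17.52, Q3(T) = 23.4

a = -1.24 < 0 reverses order: Q1(T) comes from Q3(M), Q3(T) from Q1(M).
Q1(T) = (-1.24)·23 + 11 = -17.52; Q3(T) = (-1.24)·(-10) + 11 = 23.4.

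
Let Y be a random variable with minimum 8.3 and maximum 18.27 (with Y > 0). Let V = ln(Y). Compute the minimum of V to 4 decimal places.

min(V) = 2.1163

ln(Y) is increasing on this domain, so min(V) comes from min(Y) = 8.3: min(V) = ln(8.3) ≈ 2.1163.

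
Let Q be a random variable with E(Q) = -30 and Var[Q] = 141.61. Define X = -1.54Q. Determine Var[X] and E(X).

Var[X] = 335.842276, E(X) = 46.2

X = -1.54Q is linear with a = -1.54, b = 0.
Var[X] = a²·Var[Q] = (-1.54)²·141.61 = 335.842276.
E(X) = a·E(Q) + b = (-1.54)·(-30) = 46.2.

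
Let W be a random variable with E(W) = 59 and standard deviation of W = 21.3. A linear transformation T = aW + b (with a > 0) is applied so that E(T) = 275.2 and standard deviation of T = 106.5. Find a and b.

standard deviation of T = a·standard deviation of W (a > 0), so a = 106.5/21.3 = 5.
E(T) = a·E(W) + b, so b = 275.2 − 5·59 = -19.8.

a = 5, b = -19.8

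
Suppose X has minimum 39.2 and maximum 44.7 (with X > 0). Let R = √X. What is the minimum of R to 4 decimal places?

√X is increasing on this domain, so min(R) comes from min(X) = 39.2: min(R) = √(39.2) ≈ 6.261.

min(R) = 6.261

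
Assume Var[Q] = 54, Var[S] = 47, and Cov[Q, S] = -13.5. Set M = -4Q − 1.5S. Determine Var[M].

Var[M] = a²·Var[Q] + b²·Var[S] + 2ab·Cov[Q, S] with a = -4, b = -1.5.
= (-4)²·54 + (-1.5)²·47 + 2·(-4)·(-1.5)·(-13.5)
= 864 + 105.75 + (-162) = 807.75.

Var[M] = 807.75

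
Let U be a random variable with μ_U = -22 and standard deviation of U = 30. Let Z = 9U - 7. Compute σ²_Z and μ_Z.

σ²_Z = 72900, μ_Z = -205

Z = 9U - 7 is linear with a = 9, b = -7.
σ²_U = 30² = 900.
σ²_Z = a²·σ²_U = 9²·900 = 72900 (the additive constant -7 does not affect variance).
μ_Z = a·μ_U + b = 9·(-22) + (-7) = -205.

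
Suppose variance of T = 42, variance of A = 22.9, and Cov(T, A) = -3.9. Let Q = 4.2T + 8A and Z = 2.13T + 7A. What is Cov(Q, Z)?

Cov(Q, Z) = 1477.016

By bilinearity, Cov(Q, Z) = ac·variance of T + bd·variance of A + (ad+bc)·Cov(T, A), with a=4.2, b=8, c=2.13, d=7.
ac·variance of T = 4.2·2.13·42 = 375.732
bd·variance of A = 8·7·22.9 = 1282.4
(ad+bc)·Cov(T, A) = (46.44)·(-3.9) = -181.116
Cov(Q, Z) = 375.732 + 1282.4 + (-181.116) = 1477.016.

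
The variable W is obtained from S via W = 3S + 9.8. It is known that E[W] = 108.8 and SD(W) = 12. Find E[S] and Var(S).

From W = 3S + 9.8: E[W] = a·E[S] + b, so E[S] = (E[W] − b)/a = (108.8 − 9.8)/3 = 33.
Var(W) = 12² = 144.
Var(W) = a²·Var(S), so Var(S) = 144/3² = 16.

E[S] = 33, Var(S) = 16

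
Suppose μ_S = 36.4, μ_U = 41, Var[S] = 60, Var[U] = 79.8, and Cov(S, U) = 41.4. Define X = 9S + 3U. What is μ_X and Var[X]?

μ_X = 450.6, Var[X] = 7813.8

μ_X = 9·μ_S + 3·μ_U = 9·36.4 + 3·41 = 450.6.
Var[X] = a²·Var[S] + b²·Var[U] + 2ab·Cov(S, U) with a = 9, b = 3.
= 9²·60 + 3²·79.8 + 2·9·3·41.4
= 4860 + 718.2 + 2235.6 = 7813.8.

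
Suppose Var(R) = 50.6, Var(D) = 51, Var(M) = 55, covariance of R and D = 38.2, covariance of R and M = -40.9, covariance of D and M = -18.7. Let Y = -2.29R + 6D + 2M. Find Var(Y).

Var(Y) = a²·Var(R) + b²·Var(D) + c²·Var(M) + 2ab·covariance of R and D + 2ac·covariance of R and M + 2bc·covariance of D and M, with a = -2.29, b = 6, c = 2.
= 265.35146 + 1836 + 220 + (-1049.736) + 374.644 + (-448.8)
= 1197.45946.

Var(Y) = 1197.45946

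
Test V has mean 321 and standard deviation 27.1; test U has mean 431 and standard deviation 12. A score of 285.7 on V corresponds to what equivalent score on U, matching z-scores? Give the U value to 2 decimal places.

z = (285.7 − 321)/27.1 ≈ -1.3026.
U = 431 + z·12 = 431 + (285.7 − 321)·12/27.1 ≈ 415.37.

U = 415.37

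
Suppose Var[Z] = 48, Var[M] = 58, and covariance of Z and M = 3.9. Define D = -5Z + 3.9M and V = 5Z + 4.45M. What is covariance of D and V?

By bilinearity, covariance of D and V = ac·Var[Z] + bd·Var[M] + (ad+bc)·covariance of Z and M, with a=-5, b=3.9, c=5, d=4.45.
ac·Var[Z] = (-5)·5·48 = -1200
bd·Var[M] = 3.9·4.45·58 = 1006.59
(ad+bc)·covariance of Z and M = (-2.75)·3.9 = -10.725
covariance of D and V = -1200 + 1006.59 + (-10.725) = -204.135.

covariance of D and V = -204.135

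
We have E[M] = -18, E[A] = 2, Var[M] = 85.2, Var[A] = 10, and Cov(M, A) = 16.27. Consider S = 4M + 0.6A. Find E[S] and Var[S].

E[S] = 4·E[M] + 0.6·E[A] = 4·(-18) + 0.6·2 = -70.8.
Var[S] = a²·Var[M] + b²·Var[A] + 2ab·Cov(M, A) with a = 4, b = 0.6.
= 4²·85.2 + 0.6²·10 + 2·4·0.6·16.27
= 1363.2 + 3.6 + 78.096 = 1444.896.

E[S] = -70.8, Var[S] = 1444.896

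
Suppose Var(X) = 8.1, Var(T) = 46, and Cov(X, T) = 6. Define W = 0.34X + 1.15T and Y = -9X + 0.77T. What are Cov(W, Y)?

By bilinearity, Cov(W, Y) = ac·Var(X) + bd·Var(T) + (ad+bc)·Cov(X, T), with a=0.34, b=1.15, c=-9, d=0.77.
ac·Var(X) = 0.34·(-9)·8.1 = -24.786
bd·Var(T) = 1.15·0.77·46 = 40.733
(ad+bc)·Cov(X, T) = (-10.0882)·6 = -60.5292
Cov(W, Y) = -24.786 + 40.733 + (-60.5292) = -44.5822.

Cov(W, Y) = -44.5822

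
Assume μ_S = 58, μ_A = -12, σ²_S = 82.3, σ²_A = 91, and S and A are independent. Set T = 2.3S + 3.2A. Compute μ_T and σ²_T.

μ_T = 95, σ²_T = 1367.207

μ_T = 2.3·μ_S + 3.2·μ_A = 2.3·58 + 3.2·(-12) = 95.
σ²_T = a²·σ²_S + b²·σ²_A + 2ab·Cov(S, A) with a = 2.3, b = 3.2.
Independence gives Cov(S, A) = 0.
= 2.3²·82.3 + 3.2²·91 + 2·2.3·3.2·0
= 435.367 + 931.84 + 0 = 1367.207.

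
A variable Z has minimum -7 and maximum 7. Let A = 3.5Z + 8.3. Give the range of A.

Range of Z = 7 − (-7) = 14.
Range(A) = |a|·Range(Z) = |3.5|·14 = 49.

Range(A) = 49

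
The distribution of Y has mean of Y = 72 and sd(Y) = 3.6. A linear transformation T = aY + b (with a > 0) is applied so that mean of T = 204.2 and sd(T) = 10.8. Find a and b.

sd(T) = a·sd(Y) (a > 0), so a = 10.8/3.6 = 3.
mean of T = a·mean of Y + b, so b = 204.2 − 3·72 = -11.8.

a = 3, b = -11.8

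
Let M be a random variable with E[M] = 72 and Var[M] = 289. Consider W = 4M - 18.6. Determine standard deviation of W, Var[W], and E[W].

standard deviation of W = 68, Var[W] = 4624, E[W] = 269.4

W = 4M - 18.6 is linear with a = 4, b = -18.6.
standard deviation of M = √289 = 17.
standard deviation of W = |a|·standard deviation of M = |4|·17 = 68.
Var[W] = a²·Var[M] = 4²·289 = 4624 (the additive constant -18.6 does not affect variance).
E[W] = a·E[M] + b = 4·72 + (-18.6) = 269.4.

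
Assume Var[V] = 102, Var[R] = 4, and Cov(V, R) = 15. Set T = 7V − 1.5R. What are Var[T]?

Var[T] = a²·Var[V] + b²·Var[R] + 2ab·Cov(V, R) with a = 7, b = -1.5.
= 7²·102 + (-1.5)²·4 + 2·7·(-1.5)·15
= 4998 + 9 + (-315) = 4692.

Var[T] = 4692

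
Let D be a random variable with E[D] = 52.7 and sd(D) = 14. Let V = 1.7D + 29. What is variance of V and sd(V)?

variance of V = 566.44, sd(V) = 23.8

V = 1.7D + 29 is linear with a = 1.7, b = 29.
variance of D = 14² = 196.
variance of V = a²·variance of D = 1.7²·196 = 566.44 (the additive constant 29 does not affect variance).
sd(V) = |a|·sd(D) = |1.7|·14 = 23.8.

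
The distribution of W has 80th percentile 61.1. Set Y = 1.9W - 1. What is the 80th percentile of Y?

Since a = 1.9 > 0 the transformation is increasing, so the 80th percentile of Y = a·(P_{80} of W) + b = 1.9·61.1 + (-1) = 115.09.

80th percentile of Y = 115.09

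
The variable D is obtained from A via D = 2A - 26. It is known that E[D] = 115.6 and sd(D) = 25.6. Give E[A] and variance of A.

E[A] = 70.8, variance of A = 163.84

From D = 2A - 26: E[D] = a·E[A] + b, so E[A] = (E[D] − b)/a = (115.6 − (-26))/2 = 70.8.
variance of D = 25.6² = 655.36.
variance of D = a²·variance of A, so variance of A = 655.36/2² = 163.84.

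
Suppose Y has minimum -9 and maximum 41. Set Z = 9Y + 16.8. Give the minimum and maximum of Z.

a = 9 > 0, so min(Z) = a·min(Y)+b = 9·(-9) + 16.8 = -64.2 and max(Z) = 9·41 + 16.8 = 385.8.

min(Z) = -64.2, max(Z) = 385.8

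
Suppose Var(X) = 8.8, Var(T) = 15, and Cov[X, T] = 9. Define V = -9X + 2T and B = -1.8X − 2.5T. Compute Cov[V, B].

Cov[V, B] = 237.66

By bilinearity, Cov[V, B] = ac·Var(X) + bd·Var(T) + (ad+bc)·Cov[X, T], with a=-9, b=2, c=-1.8, d=-2.5.
ac·Var(X) = (-9)·(-1.8)·8.8 = 142.56
bd·Var(T) = 2·(-2.5)·15 = -75
(ad+bc)·Cov[X, T] = (18.9)·9 = 170.1
Cov[V, B] = 142.56 + (-75) + 170.1 = 237.66.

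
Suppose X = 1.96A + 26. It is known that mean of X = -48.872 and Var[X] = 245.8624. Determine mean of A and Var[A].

mean of A = -38.2, Var[A] = 64

From X = 1.96A + 26: mean of X = a·mean of A + b, so mean of A = (mean of X − b)/a = (-48.872 − 26)/1.96 = -38.2.
Var[X] = a²·Var[A], so Var[A] = 245.8624/1.96² = 64.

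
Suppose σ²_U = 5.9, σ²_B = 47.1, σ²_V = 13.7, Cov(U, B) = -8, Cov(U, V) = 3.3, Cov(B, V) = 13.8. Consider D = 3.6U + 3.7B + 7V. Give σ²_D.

σ²_D = a²·σ²_U + b²·σ²_B + c²·σ²_V + 2ab·Cov(U, B) + 2ac·Cov(U, V) + 2bc·Cov(B, V), with a = 3.6, b = 3.7, c = 7.
= 76.464 + 644.799 + 671.3 + (-213.12) + 166.32 + 714.84
= 2060.603.

σ²_D = 2060.603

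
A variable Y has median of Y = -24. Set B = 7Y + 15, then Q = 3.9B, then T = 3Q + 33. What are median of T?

median of B = 7·(-24) + 15 = -153.
median of Q = 3.9·(-153) = -596.7.
median of T = 3·(-596.7) + 33 = -1757.1.

median of T = -1757.1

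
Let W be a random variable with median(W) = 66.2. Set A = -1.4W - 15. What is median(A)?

A linear map preserves order up to sign, so median(A) = a·median(W) + b = (-1.4)·66.2 + (-15) = -107.68.

median(A) = -107.68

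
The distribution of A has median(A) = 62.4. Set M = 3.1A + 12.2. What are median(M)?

A linear map preserves order up to sign, so median(M) = a·median(A) + b = 3.1·62.4 + 12.2 = 205.64.

median(M) = 205.64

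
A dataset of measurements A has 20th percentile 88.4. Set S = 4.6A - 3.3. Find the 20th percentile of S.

Since a = 4.6 > 0 the transformation is increasing, so the 20th percentile of S = a·(P_{20} of A) + b = 4.6·88.4 + (-3.3) = 403.34.

20th percentile of S = 403.34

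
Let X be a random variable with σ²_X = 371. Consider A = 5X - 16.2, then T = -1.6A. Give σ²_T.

σ²_A = 5²·371 = 9275.
σ²_T = (-1.6)²·9275 = 23744.

σ²_T = 23744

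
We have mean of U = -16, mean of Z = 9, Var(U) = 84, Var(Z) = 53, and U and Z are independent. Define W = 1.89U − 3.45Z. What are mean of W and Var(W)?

mean of W = 1.89·mean of U + (-3.45)·mean of Z = 1.89·(-16) + (-3.45)·9 = -61.29.
Var(W) = a²·Var(U) + b²·Var(Z) + 2ab·Cov[U, Z] with a = 1.89, b = -3.45.
Independence gives Cov[U, Z] = 0.
= 1.89²·84 + (-3.45)²·53 + 2·1.89·(-3.45)·0
= 300.0564 + 630.8325 + 0 = 930.8889.

mean of W = -61.29, Var(W) = 930.8889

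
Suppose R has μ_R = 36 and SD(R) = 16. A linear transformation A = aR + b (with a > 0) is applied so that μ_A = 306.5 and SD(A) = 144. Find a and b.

a = 9, b = -17.5

SD(A) = a·SD(R) (a > 0), so a = 144/16 = 9.
μ_A = a·μ_R + b, so b = 306.5 − 9·36 = -17.5.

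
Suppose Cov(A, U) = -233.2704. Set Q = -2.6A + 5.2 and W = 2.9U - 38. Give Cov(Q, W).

Cov(Q, W) = 1758.858816

Cov(Q, W) = a·c·Cov(A, U) = (-2.6)·2.9·(-233.2704) = 1758.858816. Additive constants drop out.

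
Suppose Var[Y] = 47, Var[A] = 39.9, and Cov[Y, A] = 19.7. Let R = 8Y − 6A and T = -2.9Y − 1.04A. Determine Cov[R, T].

By bilinearity, Cov[R, T] = ac·Var[Y] + bd·Var[A] + (ad+bc)·Cov[Y, A], with a=8, b=-6, c=-2.9, d=-1.04.
ac·Var[Y] = 8·(-2.9)·47 = -1090.4
bd·Var[A] = (-6)·(-1.04)·39.9 = 248.976
(ad+bc)·Cov[Y, A] = (9.08)·19.7 = 178.876
Cov[R, T] = -1090.4 + 248.976 + 178.876 = -662.548.

Cov[R, T] = -662.548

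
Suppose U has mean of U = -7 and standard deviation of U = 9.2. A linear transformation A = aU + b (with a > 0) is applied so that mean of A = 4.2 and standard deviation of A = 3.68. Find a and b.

standard deviation of A = a·standard deviation of U (a > 0), so a = 3.68/9.2 = 0.4.
mean of A = a·mean of U + b, so b = 4.2 − 0.4·(-7) = 7.

a = 0.4, b = 7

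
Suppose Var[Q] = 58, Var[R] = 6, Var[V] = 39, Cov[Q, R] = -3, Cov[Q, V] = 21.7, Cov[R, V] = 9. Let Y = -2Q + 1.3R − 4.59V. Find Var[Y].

Var[Y] = 1370.4019

Var[Y] = a²·Var[Q] + b²·Var[R] + c²·Var[V] + 2ab·Cov[Q, R] + 2ac·Cov[Q, V] + 2bc·Cov[R, V], with a = -2, b = 1.3, c = -4.59.
= 232 + 10.14 + 821.6559 + 15.6 + 398.412 + (-107.406)
= 1370.4019.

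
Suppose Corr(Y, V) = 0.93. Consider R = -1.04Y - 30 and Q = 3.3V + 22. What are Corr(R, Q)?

Linear rescalings preserve |correlation|; the slopes -1.04 and 3.3 have opposite signs, so the correlation flips sign: Corr(R, Q) = −Corr(Y, V) = -0.93.

Corr(R, Q) = -0.93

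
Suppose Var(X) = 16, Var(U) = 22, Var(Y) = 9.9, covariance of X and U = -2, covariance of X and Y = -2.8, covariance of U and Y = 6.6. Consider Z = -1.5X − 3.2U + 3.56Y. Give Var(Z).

Var(Z) = 247.07824

Var(Z) = a²·Var(X) + b²·Var(U) + c²·Var(Y) + 2ab·covariance of X and U + 2ac·covariance of X and Y + 2bc·covariance of U and Y, with a = -1.5, b = -3.2, c = 3.56.
= 36 + 225.28 + 125.46864 + (-19.2) + 29.904 + (-150.3744)
= 247.07824.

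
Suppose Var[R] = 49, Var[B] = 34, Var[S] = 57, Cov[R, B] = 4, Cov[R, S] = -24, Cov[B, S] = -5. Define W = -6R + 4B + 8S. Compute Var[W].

Var[W] = a²·Var[R] + b²·Var[B] + c²·Var[S] + 2ab·Cov[R, B] + 2ac·Cov[R, S] + 2bc·Cov[B, S], with a = -6, b = 4, c = 8.
= 1764 + 544 + 3648 + (-192) + 2304 + (-320)
= 7748.

Var[W] = 7748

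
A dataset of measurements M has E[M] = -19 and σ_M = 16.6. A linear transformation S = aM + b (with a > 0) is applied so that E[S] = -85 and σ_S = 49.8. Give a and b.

σ_S = a·σ_M (a > 0), so a = 49.8/16.6 = 3.
E[S] = a·E[M] + b, so b = -85 − 3·(-19) = -28.

a = 3, b = -28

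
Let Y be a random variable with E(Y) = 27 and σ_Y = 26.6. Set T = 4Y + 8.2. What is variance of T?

variance of T = 11320.96

T = 4Y + 8.2 is linear with a = 4, b = 8.2.
variance of Y = 26.6² = 707.56.
variance of T = a²·variance of Y = 4²·707.56 = 11320.96 (the additive constant 8.2 does not affect variance).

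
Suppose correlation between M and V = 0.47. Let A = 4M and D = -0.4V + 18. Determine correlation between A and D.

Linear rescalings preserve |correlation|; the slopes 4 and -0.4 have opposite signs, so the correlation flips sign: correlation between A and D = −correlation between M and V = -0.47.

correlation between A and D = -0.47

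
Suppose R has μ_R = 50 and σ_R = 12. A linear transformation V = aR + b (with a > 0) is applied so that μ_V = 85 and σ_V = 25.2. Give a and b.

σ_V = a·σ_R (a > 0), so a = 25.2/12 = 2.1.
μ_V = a·μ_R + b, so b = 85 − 2.1·50 = -20.

a = 2.1, b = -20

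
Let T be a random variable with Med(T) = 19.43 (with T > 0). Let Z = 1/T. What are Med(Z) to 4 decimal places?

Med(Z) = 0.0515

1/T is monotone on this domain, so Med(Z) = 1/(19.43) ≈ 0.0515.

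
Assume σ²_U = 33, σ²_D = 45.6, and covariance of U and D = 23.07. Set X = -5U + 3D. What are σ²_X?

σ²_X = 543.3

σ²_X = a²·σ²_U + b²·σ²_D + 2ab·covariance of U and D with a = -5, b = 3.
= (-5)²·33 + 3²·45.6 + 2·(-5)·3·23.07
= 825 + 410.4 + (-692.1) = 543.3.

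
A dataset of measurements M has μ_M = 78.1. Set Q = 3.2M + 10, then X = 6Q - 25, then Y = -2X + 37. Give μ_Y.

μ_Y = -3032.04

μ_Q = 3.2·78.1 + 10 = 259.92.
μ_X = 6·259.92 + (-25) = 1534.52.
μ_Y = (-2)·1534.52 + 37 = -3032.04.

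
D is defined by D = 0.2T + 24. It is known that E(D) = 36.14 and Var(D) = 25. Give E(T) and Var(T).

E(T) = 60.7, Var(T) = 625

From D = 0.2T + 24: E(D) = a·E(T) + b, so E(T) = (E(D) − b)/a = (36.14 − 24)/0.2 = 60.7.
Var(D) = a²·Var(T), so Var(T) = 25/0.2² = 625.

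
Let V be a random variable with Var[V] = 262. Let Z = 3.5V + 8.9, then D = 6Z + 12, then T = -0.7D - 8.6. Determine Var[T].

Var[T] = 56615.58

Var[Z] = 3.5²·262 = 3209.5.
Var[D] = 6²·3209.5 = 115542.
Var[T] = (-0.7)²·115542 = 56615.58.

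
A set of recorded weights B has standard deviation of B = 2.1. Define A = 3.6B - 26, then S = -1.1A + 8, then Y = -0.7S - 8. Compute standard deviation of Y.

standard deviation of A = |3.6|·2.1 = 7.56.
standard deviation of S = |-1.1|·7.56 = 8.316.
standard deviation of Y = |-0.7|·8.316 = 5.8212.

standard deviation of Y = 5.8212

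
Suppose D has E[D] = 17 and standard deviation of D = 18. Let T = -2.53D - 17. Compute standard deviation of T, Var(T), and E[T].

T = -2.53D - 17 is linear with a = -2.53, b = -17.
standard deviation of T = |a|·standard deviation of D = |-2.53|·18 = 45.54.
Var(D) = 18² = 324.
Var(T) = a²·Var(D) = (-2.53)²·324 = 2073.8916 (the additive constant -17 does not affect variance).
E[T] = a·E[D] + b = (-2.53)·17 + (-17) = -60.01.

standard deviation of T = 45.54, Var(T) = 2073.8916, E[T] = -60.01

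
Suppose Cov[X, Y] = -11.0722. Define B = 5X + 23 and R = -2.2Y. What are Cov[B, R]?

Cov[B, R] = a·c·Cov[X, Y] = 5·(-2.2)·(-11.0722) = 121.7942. Additive constants drop out.

Cov[B, R] = 121.7942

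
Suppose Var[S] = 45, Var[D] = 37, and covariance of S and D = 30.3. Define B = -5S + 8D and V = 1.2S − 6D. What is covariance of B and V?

By bilinearity, covariance of B and V = ac·Var[S] + bd·Var[D] + (ad+bc)·covariance of S and D, with a=-5, b=8, c=1.2, d=-6.
ac·Var[S] = (-5)·1.2·45 = -270
bd·Var[D] = 8·(-6)·37 = -1776
(ad+bc)·covariance of S and D = (39.6)·30.3 = 1199.88
covariance of B and V = -270 + (-1776) + 1199.88 = -846.12.

covariance of B and V = -846.12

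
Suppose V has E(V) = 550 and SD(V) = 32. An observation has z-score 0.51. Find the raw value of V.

V = 566.32

V = E(V) + z·SD(V) = 550 + 0.51·32 = 566.32.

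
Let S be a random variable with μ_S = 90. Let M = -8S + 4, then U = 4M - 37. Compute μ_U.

μ_M = (-8)·90 + 4 = -716.
μ_U = 4·(-716) + (-37) = -2901.

μ_U = -2901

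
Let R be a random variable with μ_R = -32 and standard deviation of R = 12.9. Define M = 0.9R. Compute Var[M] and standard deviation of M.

Var[M] = 134.7921, standard deviation of M = 11.61

M = 0.9R is linear with a = 0.9, b = 0.
Var[R] = 12.9² = 166.41.
Var[M] = a²·Var[R] = 0.9²·166.41 = 134.7921.
standard deviation of M = |a|·standard deviation of R = |0.9|·12.9 = 11.61.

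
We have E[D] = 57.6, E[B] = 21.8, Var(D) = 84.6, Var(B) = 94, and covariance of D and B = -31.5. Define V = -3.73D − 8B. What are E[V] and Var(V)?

E[V] = -389.248, Var(V) = 5313.11134

E[V] = (-3.73)·E[D] + (-8)·E[B] = (-3.73)·57.6 + (-8)·21.8 = -389.248.
Var(V) = a²·Var(D) + b²·Var(B) + 2ab·covariance of D and B with a = -3.73, b = -8.
= (-3.73)²·84.6 + (-8)²·94 + 2·(-3.73)·(-8)·(-31.5)
= 1177.03134 + 6016 + (-1879.92) = 5313.11134.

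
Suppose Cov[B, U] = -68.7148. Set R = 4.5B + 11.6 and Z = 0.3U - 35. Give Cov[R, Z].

Cov[R, Z] = -92.76498

Cov[R, Z] = a·c·Cov[B, U] = 4.5·0.3·(-68.7148) = -92.76498. Additive constants drop out.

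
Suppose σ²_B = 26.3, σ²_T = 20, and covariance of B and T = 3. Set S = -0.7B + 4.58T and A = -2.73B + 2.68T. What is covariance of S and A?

By bilinearity, covariance of S and A = ac·σ²_B + bd·σ²_T + (ad+bc)·covariance of B and T, with a=-0.7, b=4.58, c=-2.73, d=2.68.
ac·σ²_B = (-0.7)·(-2.73)·26.3 = 50.2593
bd·σ²_T = 4.58·2.68·20 = 245.488
(ad+bc)·covariance of B and T = (-14.3794)·3 = -43.1382
covariance of S and A = 50.2593 + 245.488 + (-43.1382) = 252.6091.

covariance of S and A = 252.6091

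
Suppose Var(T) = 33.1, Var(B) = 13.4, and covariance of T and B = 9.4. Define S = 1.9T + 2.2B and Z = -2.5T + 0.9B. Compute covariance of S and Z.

By bilinearity, covariance of S and Z = ac·Var(T) + bd·Var(B) + (ad+bc)·covariance of T and B, with a=1.9, b=2.2, c=-2.5, d=0.9.
ac·Var(T) = 1.9·(-2.5)·33.1 = -157.225
bd·Var(B) = 2.2·0.9·13.4 = 26.532
(ad+bc)·covariance of T and B = (-3.79)·9.4 = -35.626
covariance of S and Z = -157.225 + 26.532 + (-35.626) = -166.319.

covariance of S and Z = -166.319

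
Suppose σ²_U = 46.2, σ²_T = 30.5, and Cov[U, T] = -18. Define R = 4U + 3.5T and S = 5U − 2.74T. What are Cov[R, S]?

By bilinearity, Cov[R, S] = ac·σ²_U + bd·σ²_T + (ad+bc)·Cov[U, T], with a=4, b=3.5, c=5, d=-2.74.
ac·σ²_U = 4·5·46.2 = 924
bd·σ²_T = 3.5·(-2.74)·30.5 = -292.495
(ad+bc)·Cov[U, T] = (6.54)·(-18) = -117.72
Cov[R, S] = 924 + (-292.495) + (-117.72) = 513.785.

Cov[R, S] = 513.785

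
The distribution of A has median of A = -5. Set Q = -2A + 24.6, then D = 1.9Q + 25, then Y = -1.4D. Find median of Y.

median of Y = -127.036

median of Q = (-2)·(-5) + 24.6 = 34.6.
median of D = 1.9·34.6 + 25 = 90.74.
median of Y = (-1.4)·90.74 = -127.036.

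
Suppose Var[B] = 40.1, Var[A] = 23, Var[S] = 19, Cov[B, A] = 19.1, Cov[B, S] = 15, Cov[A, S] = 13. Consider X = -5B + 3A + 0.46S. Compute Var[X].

Var[X] = 607.4004

Var[X] = a²·Var[B] + b²·Var[A] + c²·Var[S] + 2ab·Cov[B, A] + 2ac·Cov[B, S] + 2bc·Cov[A, S], with a = -5, b = 3, c = 0.46.
= 1002.5 + 207 + 4.0204 + (-573) + (-69) + 35.88
= 607.4004.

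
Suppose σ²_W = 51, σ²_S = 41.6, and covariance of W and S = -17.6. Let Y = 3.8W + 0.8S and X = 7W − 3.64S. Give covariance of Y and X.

By bilinearity, covariance of Y and X = ac·σ²_W + bd·σ²_S + (ad+bc)·covariance of W and S, with a=3.8, b=0.8, c=7, d=-3.64.
ac·σ²_W = 3.8·7·51 = 1356.6
bd·σ²_S = 0.8·(-3.64)·41.6 = -121.1392
(ad+bc)·covariance of W and S = (-8.232)·(-17.6) = 144.8832
covariance of Y and X = 1356.6 + (-121.1392) + 144.8832 = 1380.344.

covariance of Y and X = 1380.344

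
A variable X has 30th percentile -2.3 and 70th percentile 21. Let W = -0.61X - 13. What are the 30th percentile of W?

30th percentile of W = -25.81

Since a = -0.61 < 0 the transformation is decreasing, reversing order: the 30th percentile of W corresponds to the 70th percentile of X.
So P_{30}(W) = a·P_{70}(X) + b = (-0.61)·21 + (-13) = -25.81.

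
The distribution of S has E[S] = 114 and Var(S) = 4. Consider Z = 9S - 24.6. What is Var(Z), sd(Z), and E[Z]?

Var(Z) = 324, sd(Z) = 18, E[Z] = 1001.4

Z = 9S - 24.6 is linear with a = 9, b = -24.6.
Var(Z) = a²·Var(S) = 9²·4 = 324 (the additive constant -24.6 does not affect variance).
sd(S) = √4 = 2.
sd(Z) = |a|·sd(S) = |9|·2 = 18.
E[Z] = a·E[S] + b = 9·114 + (-24.6) = 1001.4.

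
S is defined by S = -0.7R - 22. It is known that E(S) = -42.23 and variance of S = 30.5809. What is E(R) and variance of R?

E(R) = 28.9, variance of R = 62.41

From S = -0.7R - 22: E(S) = a·E(R) + b, so E(R) = (E(S) − b)/a = (-42.23 − (-22))/(-0.7) = 28.9.
variance of S = a²·variance of R, so variance of R = 30.5809/(-0.7)² = 62.41.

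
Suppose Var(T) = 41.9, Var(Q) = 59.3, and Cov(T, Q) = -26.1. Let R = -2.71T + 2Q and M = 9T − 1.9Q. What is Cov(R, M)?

By bilinearity, Cov(R, M) = ac·Var(T) + bd·Var(Q) + (ad+bc)·Cov(T, Q), with a=-2.71, b=2, c=9, d=-1.9.
ac·Var(T) = (-2.71)·9·41.9 = -1021.941
bd·Var(Q) = 2·(-1.9)·59.3 = -225.34
(ad+bc)·Cov(T, Q) = (23.149)·(-26.1) = -604.1889
Cov(R, M) = -1021.941 + (-225.34) + (-604.1889) = -1851.4699.

Cov(R, M) = -1851.4699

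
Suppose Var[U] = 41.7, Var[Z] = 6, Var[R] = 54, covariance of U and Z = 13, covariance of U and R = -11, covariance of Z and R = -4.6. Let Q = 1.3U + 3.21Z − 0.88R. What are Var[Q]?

Var[Q] = a²·Var[U] + b²·Var[Z] + c²·Var[R] + 2ab·covariance of U and Z + 2ac·covariance of U and R + 2bc·covariance of Z and R, with a = 1.3, b = 3.21, c = -0.88.
= 70.473 + 61.8246 + 41.8176 + 108.498 + 25.168 + 25.98816
= 333.76936.

Var[Q] = 333.76936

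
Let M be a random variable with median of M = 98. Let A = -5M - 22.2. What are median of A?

A linear map preserves order up to sign, so median of A = a·median of M + b = (-5)·98 + (-22.2) = -512.2.

median of A = -512.2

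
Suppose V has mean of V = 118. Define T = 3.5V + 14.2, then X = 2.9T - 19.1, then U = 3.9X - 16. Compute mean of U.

mean of U = 4741.142

mean of T = 3.5·118 + 14.2 = 427.2.
mean of X = 2.9·427.2 + (-19.1) = 1219.78.
mean of U = 3.9·1219.78 + (-16) = 4741.142.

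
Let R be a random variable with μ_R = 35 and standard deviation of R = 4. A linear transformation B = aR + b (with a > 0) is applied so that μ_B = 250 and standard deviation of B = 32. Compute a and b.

standard deviation of B = a·standard deviation of R (a > 0), so a = 32/4 = 8.
μ_B = a·μ_R + b, so b = 250 − 8·35 = -30.

a = 8, b = -30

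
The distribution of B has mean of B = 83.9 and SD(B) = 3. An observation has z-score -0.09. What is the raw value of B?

B = 83.63

B = mean of B + z·SD(B) = 83.9 + (-0.09)·3 = 83.63.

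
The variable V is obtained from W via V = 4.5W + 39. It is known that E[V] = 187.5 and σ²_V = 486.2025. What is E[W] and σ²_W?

From V = 4.5W + 39: E[V] = a·E[W] + b, so E[W] = (E[V] − b)/a = (187.5 − 39)/4.5 = 33.
σ²_V = a²·σ²_W, so σ²_W = 486.2025/4.5² = 24.01.

E[W] = 33, σ²_W = 24.01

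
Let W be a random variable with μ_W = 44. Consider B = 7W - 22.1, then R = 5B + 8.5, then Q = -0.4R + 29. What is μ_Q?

μ_Q = -546.2

μ_B = 7·44 + (-22.1) = 285.9.
μ_R = 5·285.9 + 8.5 = 1438.
μ_Q = (-0.4)·1438 + 29 = -546.2.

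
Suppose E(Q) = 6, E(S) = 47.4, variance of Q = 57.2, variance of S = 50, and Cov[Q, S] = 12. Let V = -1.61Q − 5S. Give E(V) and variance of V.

E(V) = (-1.61)·E(Q) + (-5)·E(S) = (-1.61)·6 + (-5)·47.4 = -246.66.
variance of V = a²·variance of Q + b²·variance of S + 2ab·Cov[Q, S] with a = -1.61, b = -5.
= (-1.61)²·57.2 + (-5)²·50 + 2·(-1.61)·(-5)·12
= 148.26812 + 1250 + 193.2 = 1591.46812.

E(V) = -246.66, variance of V = 1591.46812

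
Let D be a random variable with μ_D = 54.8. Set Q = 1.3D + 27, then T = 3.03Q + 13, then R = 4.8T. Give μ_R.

μ_R = 1491.20256

μ_Q = 1.3·54.8 + 27 = 98.24.
μ_T = 3.03·98.24 + 13 = 310.6672.
μ_R = 4.8·310.6672 = 1491.20256.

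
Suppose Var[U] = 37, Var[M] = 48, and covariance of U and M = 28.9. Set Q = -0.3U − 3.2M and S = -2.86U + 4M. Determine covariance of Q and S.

By bilinearity, covariance of Q and S = ac·Var[U] + bd·Var[M] + (ad+bc)·covariance of U and M, with a=-0.3, b=-3.2, c=-2.86, d=4.
ac·Var[U] = (-0.3)·(-2.86)·37 = 31.746
bd·Var[M] = (-3.2)·4·48 = -614.4
(ad+bc)·covariance of U and M = (7.952)·28.9 = 229.8128
covariance of Q and S = 31.746 + (-614.4) + 229.8128 = -352.8412.

covariance of Q and S = -352.8412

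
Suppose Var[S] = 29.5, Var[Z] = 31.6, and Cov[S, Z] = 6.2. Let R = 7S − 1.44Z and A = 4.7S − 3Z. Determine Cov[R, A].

Cov[R, A] = 934.9004

By bilinearity, Cov[R, A] = ac·Var[S] + bd·Var[Z] + (ad+bc)·Cov[S, Z], with a=7, b=-1.44, c=4.7, d=-3.
ac·Var[S] = 7·4.7·29.5 = 970.55
bd·Var[Z] = (-1.44)·(-3)·31.6 = 136.512
(ad+bc)·Cov[S, Z] = (-27.768)·6.2 = -172.1616
Cov[R, A] = 970.55 + 136.512 + (-172.1616) = 934.9004.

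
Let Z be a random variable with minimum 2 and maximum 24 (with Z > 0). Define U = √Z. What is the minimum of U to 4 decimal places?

√Z is increasing on this domain, so min(U) comes from min(Z) = 2: min(U) = √(2) ≈ 1.4142.

min(U) = 1.4142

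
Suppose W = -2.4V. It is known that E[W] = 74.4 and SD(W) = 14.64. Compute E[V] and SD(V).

E[V] = -31, SD(V) = 6.1

From W = -2.4V: E[W] = a·E[V] + b, so E[V] = (E[W] − b)/a = (74.4 − 0)/(-2.4) = -31.
SD(W) = |a|·SD(V), so SD(V) = 14.64/|-2.4| = 6.1.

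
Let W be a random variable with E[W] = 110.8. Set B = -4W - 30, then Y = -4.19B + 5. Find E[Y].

E[B] = (-4)·110.8 + (-30) = -473.2.
E[Y] = (-4.19)·(-473.2) + 5 = 1987.708.

E[Y] = 1987.708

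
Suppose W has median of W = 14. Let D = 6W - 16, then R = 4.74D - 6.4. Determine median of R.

median of R = 315.92

median of D = 6·14 + (-16) = 68.
median of R = 4.74·68 + (-6.4) = 315.92.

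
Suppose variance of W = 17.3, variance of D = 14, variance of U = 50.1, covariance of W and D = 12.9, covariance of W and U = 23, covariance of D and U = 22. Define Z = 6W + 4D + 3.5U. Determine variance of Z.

variance of Z = a²·variance of W + b²·variance of D + c²·variance of U + 2ab·covariance of W and D + 2ac·covariance of W and U + 2bc·covariance of D and U, with a = 6, b = 4, c = 3.5.
= 622.8 + 224 + 613.725 + 619.2 + 966 + 616
= 3661.725.

variance of Z = 3661.725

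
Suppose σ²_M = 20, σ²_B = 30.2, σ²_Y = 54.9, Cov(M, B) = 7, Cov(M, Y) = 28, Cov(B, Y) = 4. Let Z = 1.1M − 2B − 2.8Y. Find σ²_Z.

σ²_Z = a²·σ²_M + b²·σ²_B + c²·σ²_Y + 2ab·Cov(M, B) + 2ac·Cov(M, Y) + 2bc·Cov(B, Y), with a = 1.1, b = -2, c = -2.8.
= 24.2 + 120.8 + 430.416 + (-30.8) + (-172.48) + 44.8
= 416.936.

σ²_Z = 416.936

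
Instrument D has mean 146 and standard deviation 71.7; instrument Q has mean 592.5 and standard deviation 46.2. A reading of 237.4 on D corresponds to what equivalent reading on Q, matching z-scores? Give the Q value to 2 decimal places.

z = (237.4 − 146)/71.7 ≈ 1.2748.
Q = 592.5 + z·46.2 = 592.5 + (237.4 − 146)·46.2/71.7 ≈ 651.39.

Q = 651.39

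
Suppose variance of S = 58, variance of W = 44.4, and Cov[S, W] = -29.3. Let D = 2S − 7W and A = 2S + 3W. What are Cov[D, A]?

By bilinearity, Cov[D, A] = ac·variance of S + bd·variance of W + (ad+bc)·Cov[S, W], with a=2, b=-7, c=2, d=3.
ac·variance of S = 2·2·58 = 232
bd·variance of W = (-7)·3·44.4 = -932.4
(ad+bc)·Cov[S, W] = (-8)·(-29.3) = 234.4
Cov[D, A] = 232 + (-932.4) + 234.4 = -466.

Cov[D, A] = -466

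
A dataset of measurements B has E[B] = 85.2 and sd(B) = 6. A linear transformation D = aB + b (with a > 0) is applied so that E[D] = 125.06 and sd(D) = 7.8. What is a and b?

a = 1.3, b = 14.3

sd(D) = a·sd(B) (a > 0), so a = 7.8/6 = 1.3.
E[D] = a·E[B] + b, so b = 125.06 − 1.3·85.2 = 14.3.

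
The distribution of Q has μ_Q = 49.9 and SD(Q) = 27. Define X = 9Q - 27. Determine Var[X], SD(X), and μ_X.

X = 9Q - 27 is linear with a = 9, b = -27.
Var[Q] = 27² = 729.
Var[X] = a²·Var[Q] = 9²·729 = 59049 (the additive constant -27 does not affect variance).
SD(X) = |a|·SD(Q) = |9|·27 = 243.
μ_X = a·μ_Q + b = 9·49.9 + (-27) = 422.1.

Var[X] = 59049, SD(X) = 243, μ_X = 422.1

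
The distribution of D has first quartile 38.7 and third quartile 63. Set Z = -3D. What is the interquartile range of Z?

IQR(Z) = 72.9

IQR of D = Q3 − Q1 = 63 − 38.7 = 24.3.
Under Z = aD + b, IQR(Z) = |a|·IQR(D) = |-3|·24.3 = 72.9 (shifts cancel; spread scales by |a|).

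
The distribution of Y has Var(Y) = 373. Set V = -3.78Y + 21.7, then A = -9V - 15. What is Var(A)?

Var(V) = (-3.78)²·373 = 5329.5732.
Var(A) = (-9)²·5329.5732 = 431695.4292.

Var(A) = 431695.4292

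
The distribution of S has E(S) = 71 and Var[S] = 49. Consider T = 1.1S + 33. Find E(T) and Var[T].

E(T) = 111.1, Var[T] = 59.29

T = 1.1S + 33 is linear with a = 1.1, b = 33.
E(T) = a·E(S) + b = 1.1·71 + 33 = 111.1.
Var[T] = a²·Var[S] = 1.1²·49 = 59.29 (the additive constant 33 does not affect variance).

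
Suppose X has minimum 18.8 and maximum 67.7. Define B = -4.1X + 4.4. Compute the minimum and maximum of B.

a = -4.1 < 0, so order reverses: min(B) = a·max(X)+b = (-4.1)·67.7 + 4.4 = -273.17; max(B) = a·min(X)+b = (-4.1)·18.8 + 4.4 = -72.68.

min(B) = -273.17, max(B) = -72.68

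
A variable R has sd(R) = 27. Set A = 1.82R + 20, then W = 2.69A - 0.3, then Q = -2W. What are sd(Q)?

sd(Q) = 264.3732

sd(A) = |1.82|·27 = 49.14.
sd(W) = |2.69|·49.14 = 132.1866.
sd(Q) = |-2|·132.1866 = 264.3732.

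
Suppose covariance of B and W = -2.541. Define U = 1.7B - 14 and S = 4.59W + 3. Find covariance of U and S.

covariance of U and S = a·c·covariance of B and W = 1.7·4.59·(-2.541) = -19.827423. Additive constants drop out.

covariance of U and S = -19.827423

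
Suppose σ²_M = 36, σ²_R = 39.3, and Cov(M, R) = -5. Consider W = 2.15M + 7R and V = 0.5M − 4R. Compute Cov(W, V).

Cov(W, V) = -1036.2

By bilinearity, Cov(W, V) = ac·σ²_M + bd·σ²_R + (ad+bc)·Cov(M, R), with a=2.15, b=7, c=0.5, d=-4.
ac·σ²_M = 2.15·0.5·36 = 38.7
bd·σ²_R = 7·(-4)·39.3 = -1100.4
(ad+bc)·Cov(M, R) = (-5.1)·(-5) = 25.5
Cov(W, V) = 38.7 + (-1100.4) + 25.5 = -1036.2.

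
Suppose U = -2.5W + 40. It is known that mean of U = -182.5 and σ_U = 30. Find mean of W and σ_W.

From U = -2.5W + 40: mean of U = a·mean of W + b, so mean of W = (mean of U − b)/a = (-182.5 − 40)/(-2.5) = 89.
σ_U = |a|·σ_W, so σ_W = 30/|-2.5| = 12.

mean of W = 89, σ_W = 12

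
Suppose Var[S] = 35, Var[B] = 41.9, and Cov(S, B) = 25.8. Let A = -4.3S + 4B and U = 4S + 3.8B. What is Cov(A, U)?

By bilinearity, Cov(A, U) = ac·Var[S] + bd·Var[B] + (ad+bc)·Cov(S, B), with a=-4.3, b=4, c=4, d=3.8.
ac·Var[S] = (-4.3)·4·35 = -602
bd·Var[B] = 4·3.8·41.9 = 636.88
(ad+bc)·Cov(S, B) = (-0.34)·25.8 = -8.772
Cov(A, U) = -602 + 636.88 + (-8.772) = 26.108.

Cov(A, U) = 26.108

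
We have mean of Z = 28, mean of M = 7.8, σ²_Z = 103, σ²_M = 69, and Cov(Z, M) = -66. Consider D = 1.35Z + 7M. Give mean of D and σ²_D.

mean of D = 92.4, σ²_D = 2321.3175

mean of D = 1.35·mean of Z + 7·mean of M = 1.35·28 + 7·7.8 = 92.4.
σ²_D = a²·σ²_Z + b²·σ²_M + 2ab·Cov(Z, M) with a = 1.35, b = 7.
= 1.35²·103 + 7²·69 + 2·1.35·7·(-66)
= 187.7175 + 3381 + (-1247.4) = 2321.3175.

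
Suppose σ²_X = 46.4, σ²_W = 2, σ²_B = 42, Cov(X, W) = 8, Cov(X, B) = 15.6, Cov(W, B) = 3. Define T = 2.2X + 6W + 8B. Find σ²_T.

σ²_T = 4032.896

σ²_T = a²·σ²_X + b²·σ²_W + c²·σ²_B + 2ab·Cov(X, W) + 2ac·Cov(X, B) + 2bc·Cov(W, B), with a = 2.2, b = 6, c = 8.
= 224.576 + 72 + 2688 + 211.2 + 549.12 + 288
= 4032.896.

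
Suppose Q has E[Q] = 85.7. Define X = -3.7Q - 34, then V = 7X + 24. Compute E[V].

E[V] = -2433.63

E[X] = (-3.7)·85.7 + (-34) = -351.09.
E[V] = 7·(-351.09) + 24 = -2433.63.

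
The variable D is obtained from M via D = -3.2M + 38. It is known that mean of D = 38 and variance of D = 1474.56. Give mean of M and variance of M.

From D = -3.2M + 38: mean of D = a·mean of M + b, so mean of M = (mean of D − b)/a = (38 − 38)/(-3.2) = 0.
variance of D = a²·variance of M, so variance of M = 1474.56/(-3.2)² = 144.

mean of M = 0, variance of M = 144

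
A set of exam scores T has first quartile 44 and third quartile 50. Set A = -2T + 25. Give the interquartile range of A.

IQR of T = Q3 − Q1 = 50 − 44 = 6.
Under A = aT + b, IQR(A) = |a|·IQR(T) = |-2|·6 = 12 (shifts cancel; spread scales by |a|).

IQR(A) = 12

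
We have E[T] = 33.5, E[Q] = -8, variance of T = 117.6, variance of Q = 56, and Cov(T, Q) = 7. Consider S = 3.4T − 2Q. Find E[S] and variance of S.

E[S] = 129.9, variance of S = 1488.256

E[S] = 3.4·E[T] + (-2)·E[Q] = 3.4·33.5 + (-2)·(-8) = 129.9.
variance of S = a²·variance of T + b²·variance of Q + 2ab·Cov(T, Q) with a = 3.4, b = -2.
= 3.4²·117.6 + (-2)²·56 + 2·3.4·(-2)·7
= 1359.456 + 224 + (-95.2) = 1488.256.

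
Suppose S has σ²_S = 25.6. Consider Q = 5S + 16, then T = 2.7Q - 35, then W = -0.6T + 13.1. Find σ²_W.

σ²_Q = 5²·25.6 = 640.
σ²_T = 2.7²·640 = 4665.6.
σ²_W = (-0.6)²·4665.6 = 1679.616.

σ²_W = 1679.616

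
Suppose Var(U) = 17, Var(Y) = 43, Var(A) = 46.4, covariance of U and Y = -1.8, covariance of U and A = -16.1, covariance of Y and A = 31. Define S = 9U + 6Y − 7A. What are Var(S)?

Var(S) = 4428.8

Var(S) = a²·Var(U) + b²·Var(Y) + c²·Var(A) + 2ab·covariance of U and Y + 2ac·covariance of U and A + 2bc·covariance of Y and A, with a = 9, b = 6, c = -7.
= 1377 + 1548 + 2273.6 + (-194.4) + 2028.6 + (-2604)
= 4428.8.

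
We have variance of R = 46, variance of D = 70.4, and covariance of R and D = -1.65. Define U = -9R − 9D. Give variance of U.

variance of U = 9161.1

variance of U = a²·variance of R + b²·variance of D + 2ab·covariance of R and D with a = -9, b = -9.
= (-9)²·46 + (-9)²·70.4 + 2·(-9)·(-9)·(-1.65)
= 3726 + 5702.4 + (-267.3) = 9161.1.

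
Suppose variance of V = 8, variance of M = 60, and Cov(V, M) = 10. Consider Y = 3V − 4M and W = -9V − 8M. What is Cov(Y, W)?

By bilinearity, Cov(Y, W) = ac·variance of V + bd·variance of M + (ad+bc)·Cov(V, M), with a=3, b=-4, c=-9, d=-8.
ac·variance of V = 3·(-9)·8 = -216
bd·variance of M = (-4)·(-8)·60 = 1920
(ad+bc)·Cov(V, M) = (12)·10 = 120
Cov(Y, W) = -216 + 1920 + 120 = 1824.

Cov(Y, W) = 1824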